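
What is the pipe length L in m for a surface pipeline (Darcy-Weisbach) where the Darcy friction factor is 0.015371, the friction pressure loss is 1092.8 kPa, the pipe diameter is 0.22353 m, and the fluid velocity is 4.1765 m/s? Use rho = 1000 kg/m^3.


L = dP*1000*D / (f*rho*vel^2/2)
L = 1092.8*1000*0.22353 / (0.015371*1000*4.1765^2/2)
L = 1822.1 m


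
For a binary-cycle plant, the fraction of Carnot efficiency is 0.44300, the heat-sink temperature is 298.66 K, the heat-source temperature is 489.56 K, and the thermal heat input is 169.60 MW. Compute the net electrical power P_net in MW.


Step 1: eta = (1 - Tc/Th)*f = (1 - 298.66/489.56)*0.443 = 0.1727443
Step 2: P_net = eta * Q_in = 0.1727443 * 169.6 = 29.297 MW
P_net = 29.297 MW


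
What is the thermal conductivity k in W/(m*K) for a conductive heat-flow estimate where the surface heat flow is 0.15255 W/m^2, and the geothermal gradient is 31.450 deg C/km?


k = q * 1000 / grad
k = 0.15255 * 1000 / 31.450
k = 4.8506 W/(m*K)


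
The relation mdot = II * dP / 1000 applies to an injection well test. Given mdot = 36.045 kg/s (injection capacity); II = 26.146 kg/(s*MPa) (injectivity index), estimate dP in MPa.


dP = mdot * 1000 / II
dP = 36.045 * 1000 / 26.146
dP = 1378.605 kPa
Convert: 1378.605 kPa * 0.001 = 1.3786 MPa
dP = 1.3786 MPa


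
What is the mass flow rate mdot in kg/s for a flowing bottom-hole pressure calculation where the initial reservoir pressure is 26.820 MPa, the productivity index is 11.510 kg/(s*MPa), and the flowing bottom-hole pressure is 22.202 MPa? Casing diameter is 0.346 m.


mdot = (P_i - P_wf) * PI
mdot = (26.820 - 22.202) * 11.510
mdot = 53.153 kg/s


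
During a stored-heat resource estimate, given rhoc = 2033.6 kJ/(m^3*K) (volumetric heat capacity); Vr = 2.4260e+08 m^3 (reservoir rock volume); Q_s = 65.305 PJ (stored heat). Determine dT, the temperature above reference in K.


dT = Q_s * 1e12 / (Vr * rhoc)
dT = 65.305 * 1e12 / (2.4260e+08 * 2033.6)
dT = 132.37 K


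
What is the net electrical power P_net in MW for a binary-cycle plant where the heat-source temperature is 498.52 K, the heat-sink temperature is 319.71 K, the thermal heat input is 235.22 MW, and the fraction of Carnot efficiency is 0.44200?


Step 1: eta = (1 - Tc/Th)*f = (1 - 319.71/498.52)*0.442 = 0.1585373
Step 2: P_net = eta * Q_in = 0.1585373 * 235.22 = 37.291 MW
P_net = 37.291 MW


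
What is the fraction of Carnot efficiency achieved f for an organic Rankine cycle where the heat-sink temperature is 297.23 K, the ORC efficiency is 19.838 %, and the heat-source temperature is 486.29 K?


f = (eta_orc/100) / (1 - Tc/Th)
f = (19.838/100) / (1 - 297.23/486.29)
f = 0.51026


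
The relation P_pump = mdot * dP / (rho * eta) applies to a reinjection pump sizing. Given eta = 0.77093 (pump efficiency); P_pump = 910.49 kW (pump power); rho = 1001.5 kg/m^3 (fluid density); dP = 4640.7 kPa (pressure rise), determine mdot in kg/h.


mdot = P_pump * rho * eta / dP
mdot = 910.49 * 1001.5 * 0.77093 / 4640.7
mdot = 151.4808 kg/s
Convert: 151.4808 kg/s * 3600.0 = 5.4533e+05 kg/h
mdot = 5.4533e+05 kg/h


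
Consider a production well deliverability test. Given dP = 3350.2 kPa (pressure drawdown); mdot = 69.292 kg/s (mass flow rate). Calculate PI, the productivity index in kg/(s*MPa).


PI = mdot * 1000 / dP
PI = 69.292 * 1000 / 3350.2
PI = 20.683 kg/(s*MPa)


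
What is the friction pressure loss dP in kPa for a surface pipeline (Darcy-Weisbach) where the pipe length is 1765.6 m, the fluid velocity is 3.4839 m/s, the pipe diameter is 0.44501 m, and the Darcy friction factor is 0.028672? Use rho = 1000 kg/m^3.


dP = f * (L/D) * (rho*vel^2/2) / 1000
dP = 0.028672 * (1765.6/0.44501) * (1000*3.4839^2/2) / 1000
dP = 690.37 kPa


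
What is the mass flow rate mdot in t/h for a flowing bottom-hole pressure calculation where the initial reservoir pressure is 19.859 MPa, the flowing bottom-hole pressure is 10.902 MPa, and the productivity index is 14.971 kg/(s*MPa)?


mdot = (P_i - P_wf) * PI
mdot = (19.859 - 10.902) * 14.971
mdot = 134.0952 kg/s
Convert: 134.0952 kg/s * 3.6 = 482.74 t/h
mdot = 482.74 t/h


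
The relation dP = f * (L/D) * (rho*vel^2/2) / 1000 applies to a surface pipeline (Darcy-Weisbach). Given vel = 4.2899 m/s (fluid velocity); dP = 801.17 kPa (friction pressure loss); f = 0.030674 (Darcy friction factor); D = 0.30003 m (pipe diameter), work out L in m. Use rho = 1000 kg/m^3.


L = dP*1000*D / (f*rho*vel^2/2)
L = 801.17*1000*0.30003 / (0.030674*1000*4.2899^2/2)
L = 851.64 m


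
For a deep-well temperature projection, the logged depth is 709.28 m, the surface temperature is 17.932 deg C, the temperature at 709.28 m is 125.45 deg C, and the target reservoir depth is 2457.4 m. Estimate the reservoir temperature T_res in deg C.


Step 1: grad = (T_d1 - T_surf)/d1 * 1000 = (125.45 - 17.932)/709.28 * 1000 = 151.5875 deg C/km
Step 2: T_res = T_surf + grad*d2/1000 = 17.932 + 151.5875*2457.4/1000 = 390.44 deg C
T_res = 390.44 deg C


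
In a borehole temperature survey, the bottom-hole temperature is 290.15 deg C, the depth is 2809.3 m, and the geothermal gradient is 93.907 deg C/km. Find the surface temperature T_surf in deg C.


T_surf = T_d - grad * d / 1000
T_surf = 290.15 - 93.907 * 2809.3 / 1000
T_surf = 26.337 deg C


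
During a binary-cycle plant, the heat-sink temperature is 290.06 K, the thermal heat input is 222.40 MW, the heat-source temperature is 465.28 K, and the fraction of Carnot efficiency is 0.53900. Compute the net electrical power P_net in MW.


Step 1: eta = (1 - Tc/Th)*f = (1 - 290.06/465.28)*0.539 = 0.2029822
Step 2: P_net = eta * Q_in = 0.2029822 * 222.4 = 45.143 MW
P_net = 45.143 MW


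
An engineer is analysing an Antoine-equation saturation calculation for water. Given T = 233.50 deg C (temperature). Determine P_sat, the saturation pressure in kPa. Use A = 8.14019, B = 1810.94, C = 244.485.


P_sat = 10^(A - B/(C + T)) / 760 * 0.101325
P_sat = 10^(8.14019 - 1810.94/(244.485 + 233.50)) / 760 * 0.101325
P_sat = 2.994999 MPa
Convert: 2.994999 MPa * 1000.0 = 2995.0 kPa
P_sat = 2995.0 kPa


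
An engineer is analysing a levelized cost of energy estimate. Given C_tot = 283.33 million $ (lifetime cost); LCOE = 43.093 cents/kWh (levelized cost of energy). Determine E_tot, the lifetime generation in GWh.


E_tot = C_tot / LCOE * 100
E_tot = 283.33 / 43.093 * 100
E_tot = 657.48 GWh


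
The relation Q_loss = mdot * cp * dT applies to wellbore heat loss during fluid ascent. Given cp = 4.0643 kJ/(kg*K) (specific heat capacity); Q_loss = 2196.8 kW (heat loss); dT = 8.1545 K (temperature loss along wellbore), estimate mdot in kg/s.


mdot = Q_loss / (cp * dT)
mdot = 2196.8 / (4.0643 * 8.1545)
mdot = 66.284 kg/s


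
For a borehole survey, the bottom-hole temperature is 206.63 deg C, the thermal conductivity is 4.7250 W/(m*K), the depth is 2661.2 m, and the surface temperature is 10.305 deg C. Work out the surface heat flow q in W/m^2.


Step 1: grad = (T_d - T_surf)/d * 1000 = (206.63 - 10.305)/2661.2 * 1000 = 73.77311 deg C/km
Step 2: q = k * grad / 1000 = 4.725 * 73.77311 / 1000 = 0.34858 W/m^2
q = 0.34858 W/m^2


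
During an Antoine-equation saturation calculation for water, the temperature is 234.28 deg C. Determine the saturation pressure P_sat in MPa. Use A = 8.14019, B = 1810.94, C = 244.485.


P_sat = 10^(A - B/(C + T)) / 760 * 0.101325
P_sat = 10^(8.14019 - 1810.94/(244.485 + 234.28)) / 760 * 0.101325
P_sat = 3.0379 MPa


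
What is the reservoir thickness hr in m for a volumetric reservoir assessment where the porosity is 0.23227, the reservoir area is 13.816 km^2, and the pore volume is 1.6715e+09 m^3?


hr = Vp / (A * 1e6 * phi)
hr = 1.6715e+09 / (13.816 * 1e6 * 0.23227)
hr = 520.87 m


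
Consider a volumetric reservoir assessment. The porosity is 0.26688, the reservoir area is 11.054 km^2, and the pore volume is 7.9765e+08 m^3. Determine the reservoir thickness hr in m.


hr = Vp / (A * 1e6 * phi)
hr = 7.9765e+08 / (11.054 * 1e6 * 0.26688)
hr = 270.38 m


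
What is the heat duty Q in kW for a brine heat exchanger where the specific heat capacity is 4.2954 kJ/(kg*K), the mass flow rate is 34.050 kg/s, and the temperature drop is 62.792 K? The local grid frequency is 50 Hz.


Q = mdot * cp * dT / 1000
Q = 34.050 * 4.2954 * 62.792 / 1000
Q = 9.183856 MW
Convert: 9.183856 MW * 1000.0 = 9183.9 kW
Q = 9183.9 kW


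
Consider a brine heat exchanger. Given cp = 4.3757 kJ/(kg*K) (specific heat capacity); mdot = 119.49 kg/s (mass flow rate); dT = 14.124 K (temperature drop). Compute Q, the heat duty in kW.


Q = mdot * cp * dT / 1000
Q = 119.49 * 4.3757 * 14.124 / 1000
Q = 7.384767 MW
Convert: 7.384767 MW * 1000.0 = 7384.8 kW
Q = 7384.8 kW


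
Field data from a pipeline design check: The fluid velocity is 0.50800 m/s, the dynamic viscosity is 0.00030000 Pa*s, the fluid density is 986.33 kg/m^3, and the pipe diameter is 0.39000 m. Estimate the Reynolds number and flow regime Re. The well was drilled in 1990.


Step 1: Re = rho*vel*D/mu = 986.33*0.508*0.39/0.0003 = 6.5137e+05
Step 2: Re = 6.5137e+05 > 4000, so flow is turbulent.
Re = 6.5137e+05 (turbulent)


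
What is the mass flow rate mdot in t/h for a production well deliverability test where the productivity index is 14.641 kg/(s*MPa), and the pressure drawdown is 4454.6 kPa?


mdot = PI * dP / 1000
mdot = 14.641 * 4454.6 / 1000
mdot = 65.21980 kg/s
Convert: 65.21980 kg/s * 3.6 = 234.79 t/h
mdot = 234.79 t/h


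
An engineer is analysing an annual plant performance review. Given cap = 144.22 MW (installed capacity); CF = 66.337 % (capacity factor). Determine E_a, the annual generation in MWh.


E_a = CF / 100 * cap * 8760
E_a = 66.337 / 100 * 144.22 * 8760
E_a = 8.3808e+05 MWh


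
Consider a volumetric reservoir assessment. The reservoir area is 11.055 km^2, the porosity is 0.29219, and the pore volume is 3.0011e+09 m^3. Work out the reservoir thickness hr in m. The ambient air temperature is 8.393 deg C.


hr = Vp / (A * 1e6 * phi)
hr = 3.0011e+09 / (11.055 * 1e6 * 0.29219)
hr = 929.09 m


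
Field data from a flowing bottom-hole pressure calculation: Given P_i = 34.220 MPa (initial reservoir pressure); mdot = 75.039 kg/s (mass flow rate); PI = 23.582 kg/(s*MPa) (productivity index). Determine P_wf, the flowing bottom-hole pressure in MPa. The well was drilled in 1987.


P_wf = P_i - mdot / PI
P_wf = 34.220 - 75.039 / 23.582
P_wf = 31.038 MPa


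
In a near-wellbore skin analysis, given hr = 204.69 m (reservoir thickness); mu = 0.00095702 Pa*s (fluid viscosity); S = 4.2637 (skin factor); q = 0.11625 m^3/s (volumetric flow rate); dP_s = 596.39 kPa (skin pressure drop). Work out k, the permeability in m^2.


k = S*q*mu / (2*pi*dP_s*1000*hr)
k = 4.2637*0.11625*0.00095702 / (2*pi*596.39*1000*204.69)
k = 6.1843e-13 m^2


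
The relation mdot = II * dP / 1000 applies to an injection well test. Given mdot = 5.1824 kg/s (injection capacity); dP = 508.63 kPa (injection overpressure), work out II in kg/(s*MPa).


II = mdot * 1000 / dP
II = 5.1824 * 1000 / 508.63
II = 10.189 kg/(s*MPa)


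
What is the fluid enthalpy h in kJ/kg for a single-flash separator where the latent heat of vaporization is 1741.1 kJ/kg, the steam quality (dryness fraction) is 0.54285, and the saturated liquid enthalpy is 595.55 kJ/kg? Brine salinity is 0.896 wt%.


h = hf + x * hfg
h = 595.55 + 0.54285 * 1741.1
h = 1540.7 kJ/kg


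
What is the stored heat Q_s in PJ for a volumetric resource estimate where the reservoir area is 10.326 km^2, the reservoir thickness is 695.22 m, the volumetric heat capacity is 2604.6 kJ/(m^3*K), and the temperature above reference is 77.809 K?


Step 1: Vr = A*1e6*hr = 10.326*1e6*695.22 = 7.178842e+09 m^3
Step 2: Q_s = Vr*rhoc*dT/1e12 = 7.178842e+09*2604.6*77.809/1e12 = 1454.9 PJ
Q_s = 1454.9 PJ


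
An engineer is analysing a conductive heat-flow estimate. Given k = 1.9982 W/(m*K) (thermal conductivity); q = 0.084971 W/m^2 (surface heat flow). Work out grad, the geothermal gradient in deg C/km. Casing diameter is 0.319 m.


grad = q * 1000 / k
grad = 0.084971 * 1000 / 1.9982
grad = 42.524 deg C/km


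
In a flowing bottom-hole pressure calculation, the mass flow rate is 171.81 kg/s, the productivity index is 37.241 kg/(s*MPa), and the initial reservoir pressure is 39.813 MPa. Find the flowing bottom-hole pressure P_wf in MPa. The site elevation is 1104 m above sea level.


P_wf = P_i - mdot / PI
P_wf = 39.813 - 171.81 / 37.241
P_wf = 35.200 MPa


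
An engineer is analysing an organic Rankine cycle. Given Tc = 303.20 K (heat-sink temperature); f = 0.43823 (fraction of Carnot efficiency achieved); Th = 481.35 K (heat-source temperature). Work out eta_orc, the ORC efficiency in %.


eta_orc = (1 - Tc/Th) * f * 100
eta_orc = (1 - 303.20/481.35) * 0.43823 * 100
eta_orc = 16.219 %


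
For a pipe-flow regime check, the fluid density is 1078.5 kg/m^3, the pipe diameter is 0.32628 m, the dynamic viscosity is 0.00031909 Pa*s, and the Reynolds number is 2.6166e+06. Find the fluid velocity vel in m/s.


vel = Re * mu / (rho * D)
vel = 2.6166e+06 * 0.00031909 / (1078.5 * 0.32628)
vel = 2.3727 m/s


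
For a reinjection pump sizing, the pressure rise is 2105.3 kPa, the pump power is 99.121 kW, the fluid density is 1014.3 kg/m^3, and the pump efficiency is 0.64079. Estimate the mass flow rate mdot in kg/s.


mdot = P_pump * rho * eta / dP
mdot = 99.121 * 1014.3 * 0.64079 / 2105.3
mdot = 30.601 kg/s


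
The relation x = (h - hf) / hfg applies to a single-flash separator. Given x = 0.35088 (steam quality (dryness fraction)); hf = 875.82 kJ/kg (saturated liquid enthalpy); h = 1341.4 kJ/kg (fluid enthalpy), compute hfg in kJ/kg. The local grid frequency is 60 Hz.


hfg = (h - hf) / x
hfg = (1341.4 - 875.82) / 0.35088
hfg = 1326.9 kJ/kg


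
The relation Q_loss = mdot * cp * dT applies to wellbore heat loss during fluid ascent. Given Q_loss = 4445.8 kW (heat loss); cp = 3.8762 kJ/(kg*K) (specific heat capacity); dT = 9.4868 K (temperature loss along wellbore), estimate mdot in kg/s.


mdot = Q_loss / (cp * dT)
mdot = 4445.8 / (3.8762 * 9.4868)
mdot = 120.90 kg/s


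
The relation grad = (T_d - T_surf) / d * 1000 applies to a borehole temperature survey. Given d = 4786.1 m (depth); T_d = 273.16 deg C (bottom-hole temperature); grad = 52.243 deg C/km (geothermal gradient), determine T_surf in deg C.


T_surf = T_d - grad * d / 1000
T_surf = 273.16 - 52.243 * 4786.1 / 1000
T_surf = 23.120 deg C


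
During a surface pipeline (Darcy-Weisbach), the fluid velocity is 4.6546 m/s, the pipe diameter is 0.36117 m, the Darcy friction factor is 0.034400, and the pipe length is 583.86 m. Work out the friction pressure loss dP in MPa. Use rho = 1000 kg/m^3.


dP = f * (L/D) * (rho*vel^2/2) / 1000
dP = 0.034400 * (583.86/0.36117) * (1000*4.6546^2/2) / 1000
dP = 602.4073 kPa
Convert: 602.4073 kPa * 0.001 = 0.60241 MPa
dP = 0.60241 MPa


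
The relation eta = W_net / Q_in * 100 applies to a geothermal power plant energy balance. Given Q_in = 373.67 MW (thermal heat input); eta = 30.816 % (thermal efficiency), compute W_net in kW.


W_net = eta / 100 * Q_in
W_net = 30.816 / 100 * 373.67
W_net = 115.1501 MW
Convert: 115.1501 MW * 1000.0 = 1.1515e+05 kW
W_net = 1.1515e+05 kW


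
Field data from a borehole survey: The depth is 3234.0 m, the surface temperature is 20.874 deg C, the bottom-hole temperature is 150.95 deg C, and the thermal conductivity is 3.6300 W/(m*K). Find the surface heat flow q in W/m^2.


Step 1: grad = (T_d - T_surf)/d * 1000 = (150.95 - 20.874)/3234.0 * 1000 = 40.22140 deg C/km
Step 2: q = k * grad / 1000 = 3.63 * 40.22140 / 1000 = 0.14600 W/m^2
q = 0.14600 W/m^2


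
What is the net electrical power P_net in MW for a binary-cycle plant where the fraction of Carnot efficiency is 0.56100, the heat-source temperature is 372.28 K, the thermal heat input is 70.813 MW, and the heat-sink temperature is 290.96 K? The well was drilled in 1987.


Step 1: eta = (1 - Tc/Th)*f = (1 - 290.96/372.28)*0.561 = 0.1225436
Step 2: P_net = eta * Q_in = 0.1225436 * 70.813 = 8.6777 MW
P_net = 8.6777 MW


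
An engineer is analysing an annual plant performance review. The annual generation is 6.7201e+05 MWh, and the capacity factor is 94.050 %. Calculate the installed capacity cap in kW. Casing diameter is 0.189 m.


cap = E_a / (CF/100 * 8760)
cap = 6.7201e+05 / (94.050/100 * 8760)
cap = 81.56669 MW
Convert: 81.56669 MW * 1000.0 = 81567 kW
cap = 81567 kW


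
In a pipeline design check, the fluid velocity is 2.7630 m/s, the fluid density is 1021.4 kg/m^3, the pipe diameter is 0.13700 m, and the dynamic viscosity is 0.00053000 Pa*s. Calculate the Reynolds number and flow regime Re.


Step 1: Re = rho*vel*D/mu = 1021.4*2.763*0.137/0.00053 = 7.2949e+05
Step 2: Re = 7.2949e+05 > 4000, so flow is turbulent.
Re = 7.2949e+05 (turbulent)


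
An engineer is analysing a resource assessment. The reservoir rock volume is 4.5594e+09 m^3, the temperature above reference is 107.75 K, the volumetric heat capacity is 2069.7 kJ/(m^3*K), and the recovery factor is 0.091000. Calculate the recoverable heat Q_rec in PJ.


Step 1: Q_s = Vr*rhoc*dT/1e12 = 4.5594e+09*2069.7*107.75/1e12 = 1016.793 PJ
Step 2: Q_rec = Q_s * RF = 1016.793 * 0.091 = 92.528 PJ
Q_rec = 92.528 PJ


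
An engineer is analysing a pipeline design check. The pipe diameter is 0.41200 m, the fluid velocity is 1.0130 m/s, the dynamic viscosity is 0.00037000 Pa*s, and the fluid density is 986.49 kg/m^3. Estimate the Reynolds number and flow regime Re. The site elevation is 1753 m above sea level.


Step 1: Re = rho*vel*D/mu = 986.49*1.013*0.412/0.00037 = 1.1128e+06
Step 2: Re = 1.1128e+06 > 4000, so flow is turbulent.
Re = 1.1128e+06 (turbulent)


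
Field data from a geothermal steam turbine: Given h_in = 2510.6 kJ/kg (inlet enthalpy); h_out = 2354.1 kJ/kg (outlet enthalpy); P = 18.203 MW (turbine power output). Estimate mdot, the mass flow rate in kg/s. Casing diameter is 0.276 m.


mdot = P * 1000 / (h_in - h_out)
mdot = 18.203 * 1000 / (2510.6 - 2354.1)
mdot = 116.31 kg/s


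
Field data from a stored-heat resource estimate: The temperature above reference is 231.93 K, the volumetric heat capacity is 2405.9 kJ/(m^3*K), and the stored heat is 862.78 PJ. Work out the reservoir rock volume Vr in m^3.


Vr = Q_s * 1e12 / (rhoc * dT)
Vr = 862.78 * 1e12 / (2405.9 * 231.93)
Vr = 1.5462e+09 m^3


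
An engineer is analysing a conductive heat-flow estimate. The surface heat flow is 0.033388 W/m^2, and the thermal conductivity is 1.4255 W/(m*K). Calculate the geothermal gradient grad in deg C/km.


grad = q * 1000 / k
grad = 0.033388 * 1000 / 1.4255
grad = 23.422 deg C/km


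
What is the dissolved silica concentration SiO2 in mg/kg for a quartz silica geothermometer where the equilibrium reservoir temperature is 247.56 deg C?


SiO2 = 10^(5.19 - 1309/(T_eq + 273.15))
SiO2 = 10^(5.19 - 1309/(247.56 + 273.15))
SiO2 = 474.38 mg/kg


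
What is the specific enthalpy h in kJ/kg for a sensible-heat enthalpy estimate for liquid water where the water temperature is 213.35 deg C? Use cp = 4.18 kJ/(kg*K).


h = cp * T
h = 4.18 * 213.35
h = 891.80 kJ/kg


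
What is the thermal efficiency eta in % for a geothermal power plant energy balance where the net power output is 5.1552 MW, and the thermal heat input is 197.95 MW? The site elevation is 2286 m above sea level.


eta = W_net / Q_in * 100
eta = 5.1552 / 197.95 * 100
eta = 2.6043 %


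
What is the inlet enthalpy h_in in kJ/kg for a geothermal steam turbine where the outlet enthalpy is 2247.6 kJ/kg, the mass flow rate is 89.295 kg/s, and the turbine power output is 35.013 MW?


h_in = h_out + P * 1000 / mdot
h_in = 2247.6 + 35.013 * 1000 / 89.295
h_in = 2639.7 kJ/kg


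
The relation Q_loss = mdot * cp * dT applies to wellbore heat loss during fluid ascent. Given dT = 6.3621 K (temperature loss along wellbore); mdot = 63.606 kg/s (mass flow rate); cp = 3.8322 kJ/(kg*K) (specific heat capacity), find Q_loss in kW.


Q_loss = mdot * cp * dT
Q_loss = 63.606 * 3.8322 * 6.3621
Q_loss = 1550.8 kW


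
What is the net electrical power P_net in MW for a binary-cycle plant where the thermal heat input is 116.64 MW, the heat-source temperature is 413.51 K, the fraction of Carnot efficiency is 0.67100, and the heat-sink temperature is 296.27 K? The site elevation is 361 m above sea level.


Step 1: eta = (1 - Tc/Th)*f = (1 - 296.27/413.51)*0.671 = 0.1902446
Step 2: P_net = eta * Q_in = 0.1902446 * 116.64 = 22.190 MW
P_net = 22.190 MW


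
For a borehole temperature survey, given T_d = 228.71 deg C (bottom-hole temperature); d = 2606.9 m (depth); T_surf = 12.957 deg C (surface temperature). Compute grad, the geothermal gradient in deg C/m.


grad = (T_d - T_surf) / d * 1000
grad = (228.71 - 12.957) / 2606.9 * 1000
grad = 82.76228 deg C/km
Convert: 82.76228 deg C/km * 0.001 = 0.082762 deg C/m
grad = 0.082762 deg C/m


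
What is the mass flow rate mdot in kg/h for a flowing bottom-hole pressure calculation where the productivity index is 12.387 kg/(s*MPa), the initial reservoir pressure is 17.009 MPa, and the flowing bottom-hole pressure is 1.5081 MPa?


mdot = (P_i - P_wf) * PI
mdot = (17.009 - 1.5081) * 12.387
mdot = 192.0096 kg/s
Convert: 192.0096 kg/s * 3600.0 = 6.9123e+05 kg/h
mdot = 6.9123e+05 kg/h


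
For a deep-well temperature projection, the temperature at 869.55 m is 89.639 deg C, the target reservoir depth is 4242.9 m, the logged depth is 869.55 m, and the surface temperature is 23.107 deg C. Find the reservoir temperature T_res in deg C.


Step 1: grad = (T_d1 - T_surf)/d1 * 1000 = (89.639 - 23.107)/869.55 * 1000 = 76.51314 deg C/km
Step 2: T_res = T_surf + grad*d2/1000 = 23.107 + 76.51314*4242.9/1000 = 347.74 deg C
T_res = 347.74 deg C


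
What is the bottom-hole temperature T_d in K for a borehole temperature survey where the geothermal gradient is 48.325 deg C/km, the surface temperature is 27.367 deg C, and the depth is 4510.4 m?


T_d = T_surf + grad * d / 1000
T_d = 27.367 + 48.325 * 4510.4 / 1000
T_d = 245.3321 deg C
Convert to K: 245.3321 + 273.15 = 518.48 K
T_d = 518.48 K


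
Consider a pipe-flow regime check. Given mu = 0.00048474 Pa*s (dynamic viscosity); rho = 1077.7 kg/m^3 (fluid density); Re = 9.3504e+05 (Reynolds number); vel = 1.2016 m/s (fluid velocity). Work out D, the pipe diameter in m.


D = Re * mu / (rho * vel)
D = 9.3504e+05 * 0.00048474 / (1077.7 * 1.2016)
D = 0.35001 m


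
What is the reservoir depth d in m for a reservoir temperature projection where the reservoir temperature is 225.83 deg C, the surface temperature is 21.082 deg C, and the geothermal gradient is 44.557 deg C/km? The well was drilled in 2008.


d = (T_res - T_surf) / grad * 1000
d = (225.83 - 21.082) / 44.557 * 1000
d = 4595.2 m


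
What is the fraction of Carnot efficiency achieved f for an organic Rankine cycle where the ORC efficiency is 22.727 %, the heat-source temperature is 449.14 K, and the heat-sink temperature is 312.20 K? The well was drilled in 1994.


f = (eta_orc/100) / (1 - Tc/Th)
f = (22.727/100) / (1 - 312.20/449.14)
f = 0.74541


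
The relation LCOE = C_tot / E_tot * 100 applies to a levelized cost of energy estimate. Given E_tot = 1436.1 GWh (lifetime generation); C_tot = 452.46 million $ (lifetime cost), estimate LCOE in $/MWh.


LCOE = C_tot / E_tot * 100
LCOE = 452.46 / 1436.1 * 100
LCOE = 31.50616 cents/kWh
Convert: 31.50616 cents/kWh * 10.0 = 315.06 $/MWh
LCOE = 315.06 $/MWh


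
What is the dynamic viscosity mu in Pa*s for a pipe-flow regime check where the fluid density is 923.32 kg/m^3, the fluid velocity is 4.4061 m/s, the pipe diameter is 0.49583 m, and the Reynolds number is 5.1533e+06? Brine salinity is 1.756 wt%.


mu = rho * vel * D / Re
mu = 923.32 * 4.4061 * 0.49583 / 5.1533e+06
mu = 0.00039143 Pa*s


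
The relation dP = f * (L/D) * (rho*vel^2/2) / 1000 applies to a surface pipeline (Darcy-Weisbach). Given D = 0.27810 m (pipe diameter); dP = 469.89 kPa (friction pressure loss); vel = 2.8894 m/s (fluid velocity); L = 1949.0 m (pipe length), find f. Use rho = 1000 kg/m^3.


f = dP*1000 / ((L/D)*(rho*vel^2/2))
f = 469.89*1000 / ((1949.0/0.27810)*(1000*2.8894^2/2))
f = 0.016062


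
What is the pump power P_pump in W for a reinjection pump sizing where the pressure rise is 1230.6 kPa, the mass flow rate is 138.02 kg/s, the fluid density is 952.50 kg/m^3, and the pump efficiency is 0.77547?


P_pump = mdot * dP / (rho * eta)
P_pump = 138.02 * 1230.6 / (952.50 * 0.77547)
P_pump = 229.9476 kW
Convert: 229.9476 kW * 1000.0 = 2.2995e+05 W
P_pump = 2.2995e+05 W


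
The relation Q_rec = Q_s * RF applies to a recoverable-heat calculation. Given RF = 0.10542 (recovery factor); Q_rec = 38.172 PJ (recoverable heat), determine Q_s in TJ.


Q_s = Q_rec / RF
Q_s = 38.172 / 0.10542
Q_s = 362.0945 PJ
Convert: 362.0945 PJ * 1000.0 = 3.6209e+05 TJ
Q_s = 3.6209e+05 TJ


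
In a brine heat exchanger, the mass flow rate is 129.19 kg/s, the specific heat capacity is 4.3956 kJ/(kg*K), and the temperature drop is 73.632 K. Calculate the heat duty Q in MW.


Q = mdot * cp * dT / 1000
Q = 129.19 * 4.3956 * 73.632 / 1000
Q = 41.813 MW


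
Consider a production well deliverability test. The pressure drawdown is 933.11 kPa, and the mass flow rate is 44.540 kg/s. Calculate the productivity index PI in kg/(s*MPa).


PI = mdot * 1000 / dP
PI = 44.540 * 1000 / 933.11
PI = 47.733 kg/(s*MPa)


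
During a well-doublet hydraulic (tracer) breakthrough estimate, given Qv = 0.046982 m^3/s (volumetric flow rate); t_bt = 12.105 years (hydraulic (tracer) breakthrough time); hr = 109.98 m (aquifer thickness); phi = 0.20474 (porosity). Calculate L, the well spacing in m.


L = sqrt(t_bt*365.25*86400*3*Qv / (pi*hr*phi))
L = sqrt(12.105*365.25*86400*3*0.046982 / (pi*109.98*0.20474))
L = 872.42 m


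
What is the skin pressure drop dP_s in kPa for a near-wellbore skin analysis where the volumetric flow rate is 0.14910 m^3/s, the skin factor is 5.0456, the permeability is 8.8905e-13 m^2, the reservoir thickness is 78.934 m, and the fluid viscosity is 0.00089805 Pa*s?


dP_s = S * q * mu / (2*pi*k*hr) / 1000
dP_s = 5.0456 * 0.14910 * 0.00089805 / (2*pi*8.8905e-13*78.934) / 1000
dP_s = 1532.2 kPa


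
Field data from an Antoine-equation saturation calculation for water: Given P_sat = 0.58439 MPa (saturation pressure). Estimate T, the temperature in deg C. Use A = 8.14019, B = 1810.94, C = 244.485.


T = B / (A - log10(P_sat * 760 / 0.101325)) - C
T = 1810.94 / (8.14019 - log10(0.58439 * 760 / 0.101325)) - 244.485
T = 158.09 deg C


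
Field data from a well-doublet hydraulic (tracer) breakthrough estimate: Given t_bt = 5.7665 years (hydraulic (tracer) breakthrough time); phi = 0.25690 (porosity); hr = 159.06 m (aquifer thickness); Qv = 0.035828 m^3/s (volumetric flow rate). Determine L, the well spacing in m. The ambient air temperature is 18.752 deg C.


L = sqrt(t_bt*365.25*86400*3*Qv / (pi*hr*phi))
L = sqrt(5.7665*365.25*86400*3*0.035828 / (pi*159.06*0.25690))
L = 390.34 m


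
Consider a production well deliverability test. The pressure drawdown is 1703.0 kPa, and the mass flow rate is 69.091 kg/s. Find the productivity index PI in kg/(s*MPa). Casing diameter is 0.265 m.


PI = mdot * 1000 / dP
PI = 69.091 * 1000 / 1703.0
PI = 40.570 kg/(s*MPa)


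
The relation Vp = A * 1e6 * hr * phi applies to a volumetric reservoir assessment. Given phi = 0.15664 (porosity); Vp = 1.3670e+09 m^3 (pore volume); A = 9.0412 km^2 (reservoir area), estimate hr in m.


hr = Vp / (A * 1e6 * phi)
hr = 1.3670e+09 / (9.0412 * 1e6 * 0.15664)
hr = 965.25 m


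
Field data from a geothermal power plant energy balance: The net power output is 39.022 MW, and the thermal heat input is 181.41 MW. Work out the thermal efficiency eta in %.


eta = W_net / Q_in * 100
eta = 39.022 / 181.41 * 100
eta = 21.510 %


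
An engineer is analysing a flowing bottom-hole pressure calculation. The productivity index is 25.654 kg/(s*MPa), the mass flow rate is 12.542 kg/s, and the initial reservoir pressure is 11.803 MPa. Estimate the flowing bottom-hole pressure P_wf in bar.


P_wf = P_i - mdot / PI
P_wf = 11.803 - 12.542 / 25.654
P_wf = 11.31411 MPa
Convert: 11.31411 MPa * 10.0 = 113.14 bar
P_wf = 113.14 bar


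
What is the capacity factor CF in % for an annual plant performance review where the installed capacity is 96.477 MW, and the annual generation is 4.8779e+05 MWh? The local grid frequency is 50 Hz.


CF = E_a / (cap * 8760) * 100
CF = 4.8779e+05 / (96.477 * 8760) * 100
CF = 57.717 %


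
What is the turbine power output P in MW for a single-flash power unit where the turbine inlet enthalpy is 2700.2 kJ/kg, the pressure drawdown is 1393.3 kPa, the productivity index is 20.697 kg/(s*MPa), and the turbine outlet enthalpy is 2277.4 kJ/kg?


Step 1: mdot = PI * dP / 1000 = 20.697 * 1393.3 / 1000 = 28.83713 kg/s
Step 2: P = mdot*(h_in - h_out)/1000 = 28.83713*(2700.2 - 2277.4)/1000 = 12.192 MW
P = 12.192 MW


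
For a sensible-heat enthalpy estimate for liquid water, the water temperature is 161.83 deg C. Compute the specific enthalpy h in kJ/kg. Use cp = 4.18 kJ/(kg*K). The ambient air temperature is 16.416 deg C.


h = cp * T
h = 4.18 * 161.83
h = 676.45 kJ/kg


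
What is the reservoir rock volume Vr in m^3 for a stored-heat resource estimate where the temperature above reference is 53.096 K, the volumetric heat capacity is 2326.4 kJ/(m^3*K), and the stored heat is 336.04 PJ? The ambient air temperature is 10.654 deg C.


Vr = Q_s * 1e12 / (rhoc * dT)
Vr = 336.04 * 1e12 / (2326.4 * 53.096)
Vr = 2.7205e+09 m^3


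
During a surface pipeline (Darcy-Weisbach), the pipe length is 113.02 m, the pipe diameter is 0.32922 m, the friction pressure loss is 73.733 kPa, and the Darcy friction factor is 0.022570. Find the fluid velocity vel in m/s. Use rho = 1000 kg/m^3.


vel = sqrt(dP*1000*2*D / (f*L*rho))
vel = sqrt(73.733*1000*2*0.32922 / (0.022570*113.02*1000))
vel = 4.3626 m/s


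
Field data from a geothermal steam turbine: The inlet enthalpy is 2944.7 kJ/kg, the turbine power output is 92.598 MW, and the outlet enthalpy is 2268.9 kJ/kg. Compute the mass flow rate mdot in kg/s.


mdot = P * 1000 / (h_in - h_out)
mdot = 92.598 * 1000 / (2944.7 - 2268.9)
mdot = 137.02 kg/s


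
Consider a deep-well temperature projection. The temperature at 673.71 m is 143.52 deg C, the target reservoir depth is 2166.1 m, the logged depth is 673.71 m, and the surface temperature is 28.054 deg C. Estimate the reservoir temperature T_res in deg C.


Step 1: grad = (T_d1 - T_surf)/d1 * 1000 = (143.52 - 28.054)/673.71 * 1000 = 171.3883 deg C/km
Step 2: T_res = T_surf + grad*d2/1000 = 28.054 + 171.3883*2166.1/1000 = 399.30 deg C
T_res = 399.30 deg C


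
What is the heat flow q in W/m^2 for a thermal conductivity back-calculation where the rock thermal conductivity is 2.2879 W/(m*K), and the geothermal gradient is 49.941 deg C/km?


q = k * grad / 1000
q = 2.2879 * 49.941 / 1000
q = 0.11426 W/m^2


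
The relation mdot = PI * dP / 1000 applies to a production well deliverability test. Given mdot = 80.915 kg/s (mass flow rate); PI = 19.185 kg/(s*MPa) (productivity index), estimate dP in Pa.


dP = mdot * 1000 / PI
dP = 80.915 * 1000 / 19.185
dP = 4217.618 kPa
Convert: 4217.618 kPa * 1000.0 = 4.2176e+06 Pa
dP = 4.2176e+06 Pa


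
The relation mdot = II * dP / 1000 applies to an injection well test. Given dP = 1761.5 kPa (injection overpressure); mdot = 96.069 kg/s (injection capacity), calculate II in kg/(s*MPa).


II = mdot * 1000 / dP
II = 96.069 * 1000 / 1761.5
II = 54.538 kg/(s*MPa)


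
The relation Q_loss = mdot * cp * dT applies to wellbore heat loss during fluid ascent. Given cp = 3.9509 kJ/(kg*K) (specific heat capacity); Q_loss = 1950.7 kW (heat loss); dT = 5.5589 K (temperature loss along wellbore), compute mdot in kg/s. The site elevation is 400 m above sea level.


mdot = Q_loss / (cp * dT)
mdot = 1950.7 / (3.9509 * 5.5589)
mdot = 88.819 kg/s


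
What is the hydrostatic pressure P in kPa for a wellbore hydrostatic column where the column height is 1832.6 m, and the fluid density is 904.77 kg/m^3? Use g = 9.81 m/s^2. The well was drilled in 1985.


P = rho * g * h / 1e6
P = 904.77 * 9.81 * 1832.6 / 1e6
P = 16.26578 MPa
Convert: 16.26578 MPa * 1000.0 = 16266 kPa
P = 16266 kPa


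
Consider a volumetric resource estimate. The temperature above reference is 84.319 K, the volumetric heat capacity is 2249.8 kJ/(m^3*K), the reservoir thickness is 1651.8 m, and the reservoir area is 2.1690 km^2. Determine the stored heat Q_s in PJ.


Step 1: Vr = A*1e6*hr = 2.169*1e6*1651.8 = 3.582754e+09 m^3
Step 2: Q_s = Vr*rhoc*dT/1e12 = 3.582754e+09*2249.8*84.319/1e12 = 679.65 PJ
Q_s = 679.65 PJ


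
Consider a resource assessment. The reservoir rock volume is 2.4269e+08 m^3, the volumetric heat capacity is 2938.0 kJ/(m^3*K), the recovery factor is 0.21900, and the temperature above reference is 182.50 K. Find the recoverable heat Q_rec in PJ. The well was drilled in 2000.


Step 1: Q_s = Vr*rhoc*dT/1e12 = 2.4269e+08*2938.0*182.5/1e12 = 130.1267 PJ
Step 2: Q_rec = Q_s * RF = 130.1267 * 0.219 = 28.498 PJ
Q_rec = 28.498 PJ


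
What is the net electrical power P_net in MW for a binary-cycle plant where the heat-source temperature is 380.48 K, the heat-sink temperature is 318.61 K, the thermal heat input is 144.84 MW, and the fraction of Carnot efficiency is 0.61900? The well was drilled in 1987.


Step 1: eta = (1 - Tc/Th)*f = (1 - 318.61/380.48)*0.619 = 0.1006558
Step 2: P_net = eta * Q_in = 0.1006558 * 144.84 = 14.579 MW
P_net = 14.579 MW


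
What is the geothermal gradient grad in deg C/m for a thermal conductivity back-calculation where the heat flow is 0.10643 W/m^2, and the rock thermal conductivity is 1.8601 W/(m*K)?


grad = q / k * 1000
grad = 0.10643 / 1.8601 * 1000
grad = 57.21735 deg C/km
Convert: 57.21735 deg C/km * 0.001 = 0.057217 deg C/m
grad = 0.057217 deg C/m


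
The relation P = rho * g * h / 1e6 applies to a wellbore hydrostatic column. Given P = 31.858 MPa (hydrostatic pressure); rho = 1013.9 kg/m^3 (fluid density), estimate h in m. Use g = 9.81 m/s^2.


h = P * 1e6 / (g * rho)
h = 31.858 * 1e6 / (9.81 * 1013.9)
h = 3203.0 m


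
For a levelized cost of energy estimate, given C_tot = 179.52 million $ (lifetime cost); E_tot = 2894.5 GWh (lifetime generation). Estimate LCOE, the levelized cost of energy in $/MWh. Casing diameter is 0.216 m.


LCOE = C_tot / E_tot * 100
LCOE = 179.52 / 2894.5 * 100
LCOE = 6.202107 cents/kWh
Convert: 6.202107 cents/kWh * 10.0 = 62.021 $/MWh
LCOE = 62.021 $/MWh


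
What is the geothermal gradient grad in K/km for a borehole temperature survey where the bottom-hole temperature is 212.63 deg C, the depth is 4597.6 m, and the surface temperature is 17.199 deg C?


grad = (T_d - T_surf) / d * 1000
grad = (212.63 - 17.199) / 4597.6 * 1000
grad = 42.50718 deg C/km
Convert: 42.50718 deg C/km * 1.0 = 42.507 K/km
grad = 42.507 K/km


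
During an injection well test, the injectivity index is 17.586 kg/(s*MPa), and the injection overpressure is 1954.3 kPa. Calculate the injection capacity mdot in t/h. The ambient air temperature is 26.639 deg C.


mdot = II * dP / 1000
mdot = 17.586 * 1954.3 / 1000
mdot = 34.36832 kg/s
Convert: 34.36832 kg/s * 3.6 = 123.73 t/h
mdot = 123.73 t/h


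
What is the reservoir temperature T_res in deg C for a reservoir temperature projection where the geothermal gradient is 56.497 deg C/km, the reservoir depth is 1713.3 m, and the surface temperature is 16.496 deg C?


T_res = T_surf + grad * d / 1000
T_res = 16.496 + 56.497 * 1713.3 / 1000
T_res = 113.29 deg C


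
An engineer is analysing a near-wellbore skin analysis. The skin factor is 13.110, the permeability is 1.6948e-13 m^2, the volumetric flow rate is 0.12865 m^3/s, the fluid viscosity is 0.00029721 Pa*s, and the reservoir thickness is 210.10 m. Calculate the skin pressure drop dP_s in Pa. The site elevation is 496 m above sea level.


dP_s = S * q * mu / (2*pi*k*hr) / 1000
dP_s = 13.110 * 0.12865 * 0.00029721 / (2*pi*1.6948e-13*210.10) / 1000
dP_s = 2240.534 kPa
Convert: 2240.534 kPa * 1000.0 = 2.2405e+06 Pa
dP_s = 2.2405e+06 Pa


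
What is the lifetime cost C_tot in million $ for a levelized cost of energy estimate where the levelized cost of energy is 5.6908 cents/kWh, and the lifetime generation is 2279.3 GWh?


C_tot = LCOE / 100 * E_tot
C_tot = 5.6908 / 100 * 2279.3
C_tot = 129.71 million $


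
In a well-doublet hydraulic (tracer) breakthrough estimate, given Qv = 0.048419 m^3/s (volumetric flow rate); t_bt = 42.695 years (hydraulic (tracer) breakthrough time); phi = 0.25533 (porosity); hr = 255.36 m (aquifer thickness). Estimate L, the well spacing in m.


L = sqrt(t_bt*365.25*86400*3*Qv / (pi*hr*phi))
L = sqrt(42.695*365.25*86400*3*0.048419 / (pi*255.36*0.25533))
L = 977.48 m


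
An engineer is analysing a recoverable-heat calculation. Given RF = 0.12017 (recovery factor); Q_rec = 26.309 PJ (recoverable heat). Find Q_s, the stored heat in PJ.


Q_s = Q_rec / RF
Q_s = 26.309 / 0.12017
Q_s = 218.93 PJ


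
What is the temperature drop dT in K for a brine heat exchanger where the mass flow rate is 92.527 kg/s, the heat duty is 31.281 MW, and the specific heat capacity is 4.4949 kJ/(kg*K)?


dT = Q * 1000 / (mdot * cp)
dT = 31.281 * 1000 / (92.527 * 4.4949)
dT = 75.213 K


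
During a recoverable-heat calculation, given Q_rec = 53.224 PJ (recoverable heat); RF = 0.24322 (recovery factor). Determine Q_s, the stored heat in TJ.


Q_s = Q_rec / RF
Q_s = 53.224 / 0.24322
Q_s = 218.8307 PJ
Convert: 218.8307 PJ * 1000.0 = 2.1883e+05 TJ
Q_s = 2.1883e+05 TJ


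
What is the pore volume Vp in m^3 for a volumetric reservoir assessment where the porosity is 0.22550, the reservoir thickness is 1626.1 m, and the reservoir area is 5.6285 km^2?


Vp = A * 1e6 * hr * phi
Vp = 5.6285 * 1e6 * 1626.1 * 0.22550
Vp = 2.0639e+09 m^3


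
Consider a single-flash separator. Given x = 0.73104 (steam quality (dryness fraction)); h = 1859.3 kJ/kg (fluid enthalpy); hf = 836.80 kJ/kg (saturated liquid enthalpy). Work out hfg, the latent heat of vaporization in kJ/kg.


hfg = (h - hf) / x
hfg = (1859.3 - 836.80) / 0.73104
hfg = 1398.7 kJ/kg


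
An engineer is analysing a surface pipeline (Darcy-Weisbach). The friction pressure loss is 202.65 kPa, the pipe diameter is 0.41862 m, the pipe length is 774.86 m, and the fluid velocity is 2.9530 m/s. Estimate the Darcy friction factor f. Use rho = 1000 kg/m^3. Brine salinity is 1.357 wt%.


f = dP*1000 / ((L/D)*(rho*vel^2/2))
f = 202.65*1000 / ((774.86/0.41862)*(1000*2.9530^2/2))
f = 0.025110


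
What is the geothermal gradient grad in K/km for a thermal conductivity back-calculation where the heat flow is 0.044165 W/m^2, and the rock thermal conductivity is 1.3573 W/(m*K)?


grad = q / k * 1000
grad = 0.044165 / 1.3573 * 1000
grad = 32.53886 deg C/km
Convert: 32.53886 deg C/km * 1.0 = 32.539 K/km
grad = 32.539 K/km


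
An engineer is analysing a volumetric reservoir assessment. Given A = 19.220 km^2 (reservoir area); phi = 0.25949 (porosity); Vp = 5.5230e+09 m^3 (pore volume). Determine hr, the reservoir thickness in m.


hr = Vp / (A * 1e6 * phi)
hr = 5.5230e+09 / (19.220 * 1e6 * 0.25949)
hr = 1107.4 m


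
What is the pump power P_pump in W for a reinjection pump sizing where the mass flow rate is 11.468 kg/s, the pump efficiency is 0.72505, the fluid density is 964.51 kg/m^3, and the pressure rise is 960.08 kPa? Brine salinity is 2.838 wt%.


P_pump = mdot * dP / (rho * eta)
P_pump = 11.468 * 960.08 / (964.51 * 0.72505)
P_pump = 15.74419 kW
Convert: 15.74419 kW * 1000.0 = 15744 W
P_pump = 15744 W


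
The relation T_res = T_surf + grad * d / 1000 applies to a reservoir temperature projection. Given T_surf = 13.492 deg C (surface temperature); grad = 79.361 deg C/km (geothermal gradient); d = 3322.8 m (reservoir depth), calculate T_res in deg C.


T_res = T_surf + grad * d / 1000
T_res = 13.492 + 79.361 * 3322.8 / 1000
T_res = 277.19 deg C
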